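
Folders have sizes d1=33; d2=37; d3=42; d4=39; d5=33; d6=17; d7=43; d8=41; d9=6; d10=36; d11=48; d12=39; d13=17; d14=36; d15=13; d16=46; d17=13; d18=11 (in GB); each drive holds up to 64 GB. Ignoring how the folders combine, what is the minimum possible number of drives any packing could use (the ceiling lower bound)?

9

Total size = 33 + 37 + 42 + 39 + 33 + 17 + 43 + 41 + 6 + 36 + 48 + 39 + 17 + 36 + 13 + 46 + 13 + 11 = 550 GB.
⌈550 / 64⌉ = 9.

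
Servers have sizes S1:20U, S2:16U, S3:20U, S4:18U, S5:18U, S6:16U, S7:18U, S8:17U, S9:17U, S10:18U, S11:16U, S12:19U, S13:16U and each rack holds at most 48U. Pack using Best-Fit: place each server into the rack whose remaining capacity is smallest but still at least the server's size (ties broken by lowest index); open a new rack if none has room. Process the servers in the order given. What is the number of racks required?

Put S1 (20U) in rack 1; 28U remain.
Put S2 (16U) in rack 1; 12U remain.
Put S3 (20U) in rack 2; 28U remain.
Put S4 (18U) in rack 2; 10U remain.
Put S5 (18U) in rack 3; 30U remain.
Put S6 (16U) in rack 3; 14U remain.
Put S7 (18U) in rack 4; 30U remain.
Put S8 (17U) in rack 4; 13U remain.
Put S9 (17U) in rack 5; 31U remain.
Put S10 (18U) in rack 5; 13U remain.
Put S11 (16U) in rack 6; 32U remain.
Put S12 (19U) in rack 6; 13U remain.
Put S13 (16U) in rack 7; 32U remain.

7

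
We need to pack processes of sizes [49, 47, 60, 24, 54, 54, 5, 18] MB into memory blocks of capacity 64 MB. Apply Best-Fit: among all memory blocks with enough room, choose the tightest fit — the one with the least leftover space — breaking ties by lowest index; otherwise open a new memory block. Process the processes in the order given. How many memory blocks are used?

memory block 1: place 49 MB, 15 MB left
memory block 2: place 47 MB, 17 MB left
memory block 3: place 60 MB, 4 MB left
memory block 4: place 24 MB, 40 MB left
memory block 5: place 54 MB, 10 MB left
memory block 6: place 54 MB, 10 MB left
memory block 5: place 5 MB, 5 MB left
memory block 4: place 18 MB, 22 MB left

6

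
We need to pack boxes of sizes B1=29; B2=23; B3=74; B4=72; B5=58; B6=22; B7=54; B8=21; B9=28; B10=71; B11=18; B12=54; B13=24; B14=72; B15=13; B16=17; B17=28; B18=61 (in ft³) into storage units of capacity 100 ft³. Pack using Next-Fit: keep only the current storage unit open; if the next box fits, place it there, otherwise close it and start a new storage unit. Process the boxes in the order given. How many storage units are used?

Put B1 (29 ft³) in storage unit 1; 71 ft³ remain.
Put B2 (23 ft³) in storage unit 1; 48 ft³ remain.
Put B3 (74 ft³) in storage unit 2; 26 ft³ remain.
Put B4 (72 ft³) in storage unit 3; 28 ft³ remain.
Put B5 (58 ft³) in storage unit 4; 42 ft³ remain.
Put B6 (22 ft³) in storage unit 4; 20 ft³ remain.
Put B7 (54 ft³) in storage unit 5; 46 ft³ remain.
Put B8 (21 ft³) in storage unit 5; 25 ft³ remain.
Put B9 (28 ft³) in storage unit 6; 72 ft³ remain.
Put B10 (71 ft³) in storage unit 6; 1 ft³ remain.
Put B11 (18 ft³) in storage unit 7; 82 ft³ remain.
Put B12 (54 ft³) in storage unit 7; 28 ft³ remain.
Put B13 (24 ft³) in storage unit 7; 4 ft³ remain.
Put B14 (72 ft³) in storage unit 8; 28 ft³ remain.
Put B15 (13 ft³) in storage unit 8; 15 ft³ remain.
Put B16 (17 ft³) in storage unit 9; 83 ft³ remain.
Put B17 (28 ft³) in storage unit 9; 55 ft³ remain.
Put B18 (61 ft³) in storage unit 10; 39 ft³ remain.

10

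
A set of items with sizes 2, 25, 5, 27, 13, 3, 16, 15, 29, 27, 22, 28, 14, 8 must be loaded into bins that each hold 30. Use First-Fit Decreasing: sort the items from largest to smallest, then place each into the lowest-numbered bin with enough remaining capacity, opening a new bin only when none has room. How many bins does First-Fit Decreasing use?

Sorted descending: 29, 28, 27, 27, 25, 22, 16, 15, 14, 13, 8, 5, 3, 2.
29 → bin 1 (remaining 1)
28 → bin 2 (remaining 2)
27 → bin 3 (remaining 3)
27 → bin 4 (remaining 3)
25 → bin 5 (remaining 5)
22 → bin 6 (remaining 8)
16 → bin 7 (remaining 14)
15 → bin 8 (remaining 15)
14 → bin 7 (remaining 0)
13 → bin 8 (remaining 2)
8 → bin 6 (remaining 0)
5 → bin 5 (remaining 0)
3 → bin 3 (remaining 0)
2 → bin 2 (remaining 0)

8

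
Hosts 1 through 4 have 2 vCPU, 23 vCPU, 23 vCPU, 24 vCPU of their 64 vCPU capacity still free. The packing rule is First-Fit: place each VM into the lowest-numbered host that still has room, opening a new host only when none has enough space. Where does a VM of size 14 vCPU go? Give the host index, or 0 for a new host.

Hosts with room: host 2 (23 vCPU), host 3 (23 vCPU), host 4 (24 vCPU).
The first with room is host 2.

2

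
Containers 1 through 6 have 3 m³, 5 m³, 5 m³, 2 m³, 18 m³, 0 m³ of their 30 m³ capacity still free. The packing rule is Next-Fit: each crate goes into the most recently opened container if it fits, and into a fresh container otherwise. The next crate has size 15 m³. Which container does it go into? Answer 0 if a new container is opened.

0

Next-Fit only looks at container 6, which has 0 m³ free.
15 m³ does not fit, so a new container is opened.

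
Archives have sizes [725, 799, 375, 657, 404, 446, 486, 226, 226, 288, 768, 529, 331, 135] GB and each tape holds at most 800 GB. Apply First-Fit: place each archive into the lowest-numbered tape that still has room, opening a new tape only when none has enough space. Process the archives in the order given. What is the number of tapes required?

9

725 GB → tape 1 (remaining 75 GB)
799 GB → tape 2 (remaining 1 GB)
375 GB → tape 3 (remaining 425 GB)
657 GB → tape 4 (remaining 143 GB)
404 GB → tape 3 (remaining 21 GB)
446 GB → tape 5 (remaining 354 GB)
486 GB → tape 6 (remaining 314 GB)
226 GB → tape 5 (remaining 128 GB)
226 GB → tape 6 (remaining 88 GB)
288 GB → tape 7 (remaining 512 GB)
768 GB → tape 8 (remaining 32 GB)
529 GB → tape 9 (remaining 271 GB)
331 GB → tape 7 (remaining 181 GB)
135 GB → tape 4 (remaining 8 GB)
Final tapes: [725] [799] [375,404] [657,135] [446,226] [486,226] [288,331] [768] [529].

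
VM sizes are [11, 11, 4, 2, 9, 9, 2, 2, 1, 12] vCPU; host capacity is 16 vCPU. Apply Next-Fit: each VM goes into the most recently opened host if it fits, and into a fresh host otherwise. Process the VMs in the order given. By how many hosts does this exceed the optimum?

Next-Fit: [11] [11,4] [2,9] [9,2,2,1] [12] → 5 hosts.
5 VMs exceed 8 vCPU (half the capacity), and no two of those can share a host, so at least 5 hosts are needed.
So 5 is already optimal.

0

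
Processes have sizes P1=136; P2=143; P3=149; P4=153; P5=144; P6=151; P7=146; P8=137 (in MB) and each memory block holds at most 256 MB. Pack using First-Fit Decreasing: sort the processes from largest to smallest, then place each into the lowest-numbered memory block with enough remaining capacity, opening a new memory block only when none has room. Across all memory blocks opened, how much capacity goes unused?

Sorted descending: 153, 151, 149, 146, 144, 143, 137, 136.
153 MB → memory block 1 (remaining 103 MB)
151 MB → memory block 2 (remaining 105 MB)
149 MB → memory block 3 (remaining 107 MB)
146 MB → memory block 4 (remaining 110 MB)
144 MB → memory block 5 (remaining 112 MB)
143 MB → memory block 6 (remaining 113 MB)
137 MB → memory block 7 (remaining 119 MB)
136 MB → memory block 8 (remaining 120 MB)
8 memory blocks × 256 MB = 2048 MB; used 1159 MB; unused 889 MB.

889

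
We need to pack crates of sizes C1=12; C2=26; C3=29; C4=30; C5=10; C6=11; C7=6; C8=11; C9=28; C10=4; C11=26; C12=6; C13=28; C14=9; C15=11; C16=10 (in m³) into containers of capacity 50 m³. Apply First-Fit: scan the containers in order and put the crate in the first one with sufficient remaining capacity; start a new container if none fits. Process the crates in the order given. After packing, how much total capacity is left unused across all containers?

43

C1 (12 m³) → container 1 (remaining 38 m³)
C2 (26 m³) → container 1 (remaining 12 m³)
C3 (29 m³) → container 2 (remaining 21 m³)
C4 (30 m³) → container 3 (remaining 20 m³)
C5 (10 m³) → container 1 (remaining 2 m³)
C6 (11 m³) → container 2 (remaining 10 m³)
C7 (6 m³) → container 2 (remaining 4 m³)
C8 (11 m³) → container 3 (remaining 9 m³)
C9 (28 m³) → container 4 (remaining 22 m³)
C10 (4 m³) → container 2 (remaining 0 m³)
C11 (26 m³) → container 5 (remaining 24 m³)
C12 (6 m³) → container 3 (remaining 3 m³)
C13 (28 m³) → container 6 (remaining 22 m³)
C14 (9 m³) → container 4 (remaining 13 m³)
C15 (11 m³) → container 4 (remaining 2 m³)
C16 (10 m³) → container 5 (remaining 14 m³)
6 containers × 50 m³ = 300 m³; used 257 m³; unused 43 m³.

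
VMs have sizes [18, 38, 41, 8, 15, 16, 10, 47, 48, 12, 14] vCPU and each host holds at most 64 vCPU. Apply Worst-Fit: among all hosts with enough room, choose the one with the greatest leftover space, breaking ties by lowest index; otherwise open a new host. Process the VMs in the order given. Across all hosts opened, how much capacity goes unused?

18 vCPU → host 1 (remaining 46 vCPU)
38 vCPU → host 1 (remaining 8 vCPU)
41 vCPU → host 2 (remaining 23 vCPU)
8 vCPU → host 2 (remaining 15 vCPU)
15 vCPU → host 2 (remaining 0 vCPU)
16 vCPU → host 3 (remaining 48 vCPU)
10 vCPU → host 3 (remaining 38 vCPU)
47 vCPU → host 4 (remaining 17 vCPU)
48 vCPU → host 5 (remaining 16 vCPU)
12 vCPU → host 3 (remaining 26 vCPU)
14 vCPU → host 3 (remaining 12 vCPU)
5 hosts × 64 vCPU = 320 vCPU; used 267 vCPU; unused 53 vCPU.

53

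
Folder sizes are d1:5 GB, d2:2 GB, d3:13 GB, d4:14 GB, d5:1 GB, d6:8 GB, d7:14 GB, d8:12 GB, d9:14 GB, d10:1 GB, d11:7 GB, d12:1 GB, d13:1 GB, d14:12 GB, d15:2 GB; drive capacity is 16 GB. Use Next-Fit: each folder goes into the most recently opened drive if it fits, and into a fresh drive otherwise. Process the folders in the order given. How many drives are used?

9

drive 1: place d1 (5 GB), 11 GB left
drive 1: place d2 (2 GB), 9 GB left
drive 2: place d3 (13 GB), 3 GB left
drive 3: place d4 (14 GB), 2 GB left
drive 3: place d5 (1 GB), 1 GB left
drive 4: place d6 (8 GB), 8 GB left
drive 5: place d7 (14 GB), 2 GB left
drive 6: place d8 (12 GB), 4 GB left
drive 7: place d9 (14 GB), 2 GB left
drive 7: place d10 (1 GB), 1 GB left
drive 8: place d11 (7 GB), 9 GB left
drive 8: place d12 (1 GB), 8 GB left
drive 8: place d13 (1 GB), 7 GB left
drive 9: place d14 (12 GB), 4 GB left
drive 9: place d15 (2 GB), 2 GB left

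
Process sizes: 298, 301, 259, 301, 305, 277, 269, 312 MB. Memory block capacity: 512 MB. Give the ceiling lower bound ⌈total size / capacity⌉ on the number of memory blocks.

Total size = 298 + 301 + 259 + 301 + 305 + 277 + 269 + 312 = 2322 MB.
⌈2322 / 512⌉ = 5.

5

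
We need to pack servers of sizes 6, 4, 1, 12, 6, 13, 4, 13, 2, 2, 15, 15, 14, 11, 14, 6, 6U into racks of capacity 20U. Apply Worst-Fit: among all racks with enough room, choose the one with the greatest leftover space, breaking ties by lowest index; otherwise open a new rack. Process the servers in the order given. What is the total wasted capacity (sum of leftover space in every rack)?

rack 1: place 6U, 14U left
rack 1: place 4U, 10U left
rack 1: place 1U, 9U left
rack 2: place 12U, 8U left
rack 1: place 6U, 3U left
rack 3: place 13U, 7U left
rack 2: place 4U, 4U left
rack 4: place 13U, 7U left
rack 3: place 2U, 5U left
rack 4: place 2U, 5U left
rack 5: place 15U, 5U left
rack 6: place 15U, 5U left
rack 7: place 14U, 6U left
rack 8: place 11U, 9U left
rack 9: place 14U, 6U left
rack 8: place 6U, 3U left
rack 7: place 6U, 0U left
9 racks × 20U = 180U; used 144U; unused 36U.

36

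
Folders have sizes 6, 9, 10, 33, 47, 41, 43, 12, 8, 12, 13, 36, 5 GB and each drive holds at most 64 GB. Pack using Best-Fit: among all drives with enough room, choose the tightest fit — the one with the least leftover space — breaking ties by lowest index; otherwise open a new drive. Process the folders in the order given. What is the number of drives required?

drive 1: place 6 GB, 58 GB left
drive 1: place 9 GB, 49 GB left
drive 1: place 10 GB, 39 GB left
drive 1: place 33 GB, 6 GB left
drive 2: place 47 GB, 17 GB left
drive 3: place 41 GB, 23 GB left
drive 4: place 43 GB, 21 GB left
drive 2: place 12 GB, 5 GB left
drive 4: place 8 GB, 13 GB left
drive 4: place 12 GB, 1 GB left
drive 3: place 13 GB, 10 GB left
drive 5: place 36 GB, 28 GB left
drive 2: place 5 GB, 0 GB left

5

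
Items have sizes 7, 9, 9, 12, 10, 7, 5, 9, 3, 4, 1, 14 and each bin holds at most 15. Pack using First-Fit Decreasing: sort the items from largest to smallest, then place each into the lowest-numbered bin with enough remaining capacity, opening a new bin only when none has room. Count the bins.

Sorted descending: 14, 12, 10, 9, 9, 9, 7, 7, 5, 4, 3, 1.
Put 14 in bin 1; 1 remain.
Put 12 in bin 2; 3 remain.
Put 10 in bin 3; 5 remain.
Put 9 in bin 4; 6 remain.
Put 9 in bin 5; 6 remain.
Put 9 in bin 6; 6 remain.
Put 7 in bin 7; 8 remain.
Put 7 in bin 7; 1 remain.
Put 5 in bin 3; 0 remain.
Put 4 in bin 4; 2 remain.
Put 3 in bin 2; 0 remain.
Put 1 in bin 1; 0 remain.
Final bins: [14,1] [12,3] [10,5] [9,4] [9] [9] [7,7].

7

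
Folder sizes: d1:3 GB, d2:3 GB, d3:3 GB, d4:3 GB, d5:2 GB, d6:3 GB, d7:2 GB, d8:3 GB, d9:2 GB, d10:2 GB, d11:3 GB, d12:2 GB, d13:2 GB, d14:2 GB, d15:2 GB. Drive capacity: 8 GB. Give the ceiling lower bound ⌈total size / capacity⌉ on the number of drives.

5

Total size = 3 + 3 + 3 + 3 + 2 + 3 + 2 + 3 + 2 + 2 + 3 + 2 + 2 + 2 + 2 = 37 GB.
⌈37 / 8⌉ = 5.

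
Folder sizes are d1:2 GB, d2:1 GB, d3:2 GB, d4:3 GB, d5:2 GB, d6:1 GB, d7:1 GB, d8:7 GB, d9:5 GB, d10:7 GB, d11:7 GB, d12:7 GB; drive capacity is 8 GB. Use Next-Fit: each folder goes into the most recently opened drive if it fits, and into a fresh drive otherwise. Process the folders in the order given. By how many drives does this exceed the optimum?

1

Next-Fit: [2,1,2,3] [2,1,1] [7] [5] [7] [7] [7] → 7 drives.
Total size 45 GB; any packing needs at least ⌈45/8⌉ = 6 drives.
An optimal packing achieves that bound: [7,1] [7,1] [7,1] [7] [5,3] [2,2,2] → 6 drives.
Excess: 7 − 6 = 1.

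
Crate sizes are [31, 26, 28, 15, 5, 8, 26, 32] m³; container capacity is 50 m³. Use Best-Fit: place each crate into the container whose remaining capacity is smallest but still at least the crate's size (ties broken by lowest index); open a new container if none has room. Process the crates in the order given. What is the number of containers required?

Put 31 m³ in container 1; 19 m³ remain.
Put 26 m³ in container 2; 24 m³ remain.
Put 28 m³ in container 3; 22 m³ remain.
Put 15 m³ in container 1; 4 m³ remain.
Put 5 m³ in container 3; 17 m³ remain.
Put 8 m³ in container 3; 9 m³ remain.
Put 26 m³ in container 4; 24 m³ remain.
Put 32 m³ in container 5; 18 m³ remain.

5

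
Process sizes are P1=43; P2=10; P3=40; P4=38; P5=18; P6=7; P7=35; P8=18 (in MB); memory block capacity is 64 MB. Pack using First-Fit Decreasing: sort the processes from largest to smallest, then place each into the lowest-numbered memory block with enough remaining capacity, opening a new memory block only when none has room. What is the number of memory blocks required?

Sorted descending: 43, 40, 38, 35, 18, 18, 10, 7.
43 MB → memory block 1 (remaining 21 MB)
40 MB → memory block 2 (remaining 24 MB)
38 MB → memory block 3 (remaining 26 MB)
35 MB → memory block 4 (remaining 29 MB)
18 MB → memory block 1 (remaining 3 MB)
18 MB → memory block 2 (remaining 6 MB)
10 MB → memory block 3 (remaining 16 MB)
7 MB → memory block 3 (remaining 9 MB)
Final memory blocks: [43,18] [40,18] [38,10,7] [35].

4 memory blocks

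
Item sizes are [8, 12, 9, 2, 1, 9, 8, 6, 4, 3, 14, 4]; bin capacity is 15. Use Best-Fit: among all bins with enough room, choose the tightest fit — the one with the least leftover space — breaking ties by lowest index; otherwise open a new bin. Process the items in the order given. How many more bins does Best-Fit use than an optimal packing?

0

Best-Fit: [8,3,4] [12,2,1] [9,6] [9,4] [8] [14] → 6 bins.
Total size 80; any packing needs at least ⌈80/15⌉ = 6 bins.
So 6 is already optimal.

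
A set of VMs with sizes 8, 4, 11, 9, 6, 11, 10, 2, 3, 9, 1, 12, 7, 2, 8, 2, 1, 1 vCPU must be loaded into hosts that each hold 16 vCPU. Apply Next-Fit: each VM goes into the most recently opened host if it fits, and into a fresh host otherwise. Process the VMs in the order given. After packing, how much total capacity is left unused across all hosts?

37

host 1: place 8 vCPU, 8 vCPU left
host 1: place 4 vCPU, 4 vCPU left
host 2: place 11 vCPU, 5 vCPU left
host 3: place 9 vCPU, 7 vCPU left
host 3: place 6 vCPU, 1 vCPU left
host 4: place 11 vCPU, 5 vCPU left
host 5: place 10 vCPU, 6 vCPU left
host 5: place 2 vCPU, 4 vCPU left
host 5: place 3 vCPU, 1 vCPU left
host 6: place 9 vCPU, 7 vCPU left
host 6: place 1 vCPU, 6 vCPU left
host 7: place 12 vCPU, 4 vCPU left
host 8: place 7 vCPU, 9 vCPU left
host 8: place 2 vCPU, 7 vCPU left
host 9: place 8 vCPU, 8 vCPU left
host 9: place 2 vCPU, 6 vCPU left
host 9: place 1 vCPU, 5 vCPU left
host 9: place 1 vCPU, 4 vCPU left
9 hosts × 16 vCPU = 144 vCPU; used 107 vCPU; unused 37 vCPU.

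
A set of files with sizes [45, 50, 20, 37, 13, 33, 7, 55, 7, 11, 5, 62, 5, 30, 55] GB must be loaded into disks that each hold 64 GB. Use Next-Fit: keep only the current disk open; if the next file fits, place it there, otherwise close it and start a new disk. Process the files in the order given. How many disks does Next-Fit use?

disk 1: place 45 GB, 19 GB left
disk 2: place 50 GB, 14 GB left
disk 3: place 20 GB, 44 GB left
disk 3: place 37 GB, 7 GB left
disk 4: place 13 GB, 51 GB left
disk 4: place 33 GB, 18 GB left
disk 4: place 7 GB, 11 GB left
disk 5: place 55 GB, 9 GB left
disk 5: place 7 GB, 2 GB left
disk 6: place 11 GB, 53 GB left
disk 6: place 5 GB, 48 GB left
disk 7: place 62 GB, 2 GB left
disk 8: place 5 GB, 59 GB left
disk 8: place 30 GB, 29 GB left
disk 9: place 55 GB, 9 GB left
Final disks: [45] [50] [20,37] [13,33,7] [55,7] [11,5] [62] [5,30] [55].

9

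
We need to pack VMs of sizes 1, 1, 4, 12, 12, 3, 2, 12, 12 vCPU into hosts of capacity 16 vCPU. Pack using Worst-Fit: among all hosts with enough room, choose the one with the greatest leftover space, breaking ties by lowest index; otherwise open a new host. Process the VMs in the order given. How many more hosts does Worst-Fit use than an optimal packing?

1

Worst-Fit: [1,1,4,3,2] [12] [12] [12] [12] → 5 hosts.
Total size 59 vCPU; any packing needs at least ⌈59/16⌉ = 4 hosts.
An optimal packing achieves that bound: [12,4] [12,3,1] [12,2,1] [12] → 4 hosts.
Excess: 5 − 4 = 1.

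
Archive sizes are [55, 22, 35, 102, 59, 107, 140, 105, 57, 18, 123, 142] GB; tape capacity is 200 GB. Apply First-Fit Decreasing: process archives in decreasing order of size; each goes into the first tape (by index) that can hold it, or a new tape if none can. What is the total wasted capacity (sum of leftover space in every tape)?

Sorted descending: 142, 140, 123, 107, 105, 102, 59, 57, 55, 35, 22, 18.
tape 1: place 142 GB, 58 GB left
tape 2: place 140 GB, 60 GB left
tape 3: place 123 GB, 77 GB left
tape 4: place 107 GB, 93 GB left
tape 5: place 105 GB, 95 GB left
tape 6: place 102 GB, 98 GB left
tape 2: place 59 GB, 1 GB left
tape 1: place 57 GB, 1 GB left
tape 3: place 55 GB, 22 GB left
tape 4: place 35 GB, 58 GB left
tape 3: place 22 GB, 0 GB left
tape 4: place 18 GB, 40 GB left
6 tapes × 200 GB = 1200 GB; used 965 GB; unused 235 GB.

235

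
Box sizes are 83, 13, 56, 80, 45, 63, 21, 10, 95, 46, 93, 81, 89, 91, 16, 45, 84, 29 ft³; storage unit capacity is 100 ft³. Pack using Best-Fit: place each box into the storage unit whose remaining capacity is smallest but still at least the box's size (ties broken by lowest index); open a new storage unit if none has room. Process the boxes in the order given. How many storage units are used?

12

83 ft³ → storage unit 1 (remaining 17 ft³)
13 ft³ → storage unit 1 (remaining 4 ft³)
56 ft³ → storage unit 2 (remaining 44 ft³)
80 ft³ → storage unit 3 (remaining 20 ft³)
45 ft³ → storage unit 4 (remaining 55 ft³)
63 ft³ → storage unit 5 (remaining 37 ft³)
21 ft³ → storage unit 5 (remaining 16 ft³)
10 ft³ → storage unit 5 (remaining 6 ft³)
95 ft³ → storage unit 6 (remaining 5 ft³)
46 ft³ → storage unit 4 (remaining 9 ft³)
93 ft³ → storage unit 7 (remaining 7 ft³)
81 ft³ → storage unit 8 (remaining 19 ft³)
89 ft³ → storage unit 9 (remaining 11 ft³)
91 ft³ → storage unit 10 (remaining 9 ft³)
16 ft³ → storage unit 8 (remaining 3 ft³)
45 ft³ → storage unit 11 (remaining 55 ft³)
84 ft³ → storage unit 12 (remaining 16 ft³)
29 ft³ → storage unit 2 (remaining 15 ft³)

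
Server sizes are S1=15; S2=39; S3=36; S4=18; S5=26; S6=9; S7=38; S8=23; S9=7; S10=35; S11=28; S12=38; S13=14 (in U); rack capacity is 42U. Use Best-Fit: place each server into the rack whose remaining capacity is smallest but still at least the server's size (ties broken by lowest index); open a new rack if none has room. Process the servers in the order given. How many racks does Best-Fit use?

9

S1 (15U) → rack 1 (remaining 27U)
S2 (39U) → rack 2 (remaining 3U)
S3 (36U) → rack 3 (remaining 6U)
S4 (18U) → rack 1 (remaining 9U)
S5 (26U) → rack 4 (remaining 16U)
S6 (9U) → rack 1 (remaining 0U)
S7 (38U) → rack 5 (remaining 4U)
S8 (23U) → rack 6 (remaining 19U)
S9 (7U) → rack 4 (remaining 9U)
S10 (35U) → rack 7 (remaining 7U)
S11 (28U) → rack 8 (remaining 14U)
S12 (38U) → rack 9 (remaining 4U)
S13 (14U) → rack 8 (remaining 0U)
Final racks: [15,18,9] [39] [36] [26,7] [38] [23] [35] [28,14] [38].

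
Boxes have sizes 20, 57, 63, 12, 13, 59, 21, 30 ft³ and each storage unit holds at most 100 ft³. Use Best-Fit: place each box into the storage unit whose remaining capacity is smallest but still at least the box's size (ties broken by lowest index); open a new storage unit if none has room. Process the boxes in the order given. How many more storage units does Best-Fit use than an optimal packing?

0

Best-Fit: [20,57,12] [63,13,21] [59,30] → 3 storage units.
Total size 275 ft³; any packing needs at least ⌈275/100⌉ = 3 storage units.
So 3 is already optimal.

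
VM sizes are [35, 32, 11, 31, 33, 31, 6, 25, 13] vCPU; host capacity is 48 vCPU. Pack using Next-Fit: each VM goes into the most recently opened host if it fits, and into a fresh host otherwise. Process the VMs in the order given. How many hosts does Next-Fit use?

6

host 1: place 35 vCPU, 13 vCPU left
host 2: place 32 vCPU, 16 vCPU left
host 2: place 11 vCPU, 5 vCPU left
host 3: place 31 vCPU, 17 vCPU left
host 4: place 33 vCPU, 15 vCPU left
host 5: place 31 vCPU, 17 vCPU left
host 5: place 6 vCPU, 11 vCPU left
host 6: place 25 vCPU, 23 vCPU left
host 6: place 13 vCPU, 10 vCPU left
Final hosts: [35] [32,11] [31] [33] [31,6] [25,13].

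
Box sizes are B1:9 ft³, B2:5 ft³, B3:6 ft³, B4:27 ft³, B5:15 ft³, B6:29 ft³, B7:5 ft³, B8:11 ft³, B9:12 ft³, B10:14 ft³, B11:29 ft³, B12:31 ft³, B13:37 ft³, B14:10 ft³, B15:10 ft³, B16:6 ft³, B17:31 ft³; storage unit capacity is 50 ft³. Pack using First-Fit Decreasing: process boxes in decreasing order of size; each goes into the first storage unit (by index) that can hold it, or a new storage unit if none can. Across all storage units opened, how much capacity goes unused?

Sorted descending: 37, 31, 31, 29, 29, 27, 15, 14, 12, 11, 10, 10, 9, 6, 6, 5, 5.
37 ft³ → storage unit 1 (remaining 13 ft³)
31 ft³ → storage unit 2 (remaining 19 ft³)
31 ft³ → storage unit 3 (remaining 19 ft³)
29 ft³ → storage unit 4 (remaining 21 ft³)
29 ft³ → storage unit 5 (remaining 21 ft³)
27 ft³ → storage unit 6 (remaining 23 ft³)
15 ft³ → storage unit 2 (remaining 4 ft³)
14 ft³ → storage unit 3 (remaining 5 ft³)
12 ft³ → storage unit 1 (remaining 1 ft³)
11 ft³ → storage unit 4 (remaining 10 ft³)
10 ft³ → storage unit 4 (remaining 0 ft³)
10 ft³ → storage unit 5 (remaining 11 ft³)
9 ft³ → storage unit 5 (remaining 2 ft³)
6 ft³ → storage unit 6 (remaining 17 ft³)
6 ft³ → storage unit 6 (remaining 11 ft³)
5 ft³ → storage unit 3 (remaining 0 ft³)
5 ft³ → storage unit 6 (remaining 6 ft³)
6 storage units × 50 ft³ = 300 ft³; used 287 ft³; unused 13 ft³.

13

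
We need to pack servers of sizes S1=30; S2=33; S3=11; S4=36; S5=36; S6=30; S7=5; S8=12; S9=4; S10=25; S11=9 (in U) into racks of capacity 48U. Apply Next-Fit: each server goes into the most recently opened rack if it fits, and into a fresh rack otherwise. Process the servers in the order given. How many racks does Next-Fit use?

rack 1: place S1 (30U), 18U left
rack 2: place S2 (33U), 15U left
rack 2: place S3 (11U), 4U left
rack 3: place S4 (36U), 12U left
rack 4: place S5 (36U), 12U left
rack 5: place S6 (30U), 18U left
rack 5: place S7 (5U), 13U left
rack 5: place S8 (12U), 1U left
rack 6: place S9 (4U), 44U left
rack 6: place S10 (25U), 19U left
rack 6: place S11 (9U), 10U left
Final racks: [30] [33,11] [36] [36] [30,5,12] [4,25,9].

6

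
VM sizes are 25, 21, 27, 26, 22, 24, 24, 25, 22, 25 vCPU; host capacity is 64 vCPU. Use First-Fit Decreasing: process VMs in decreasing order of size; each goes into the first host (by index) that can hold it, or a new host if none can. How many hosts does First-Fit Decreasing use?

5 hosts

Sorted descending: 27, 26, 25, 25, 25, 24, 24, 22, 22, 21.
27 vCPU → host 1 (remaining 37 vCPU)
26 vCPU → host 1 (remaining 11 vCPU)
25 vCPU → host 2 (remaining 39 vCPU)
25 vCPU → host 2 (remaining 14 vCPU)
25 vCPU → host 3 (remaining 39 vCPU)
24 vCPU → host 3 (remaining 15 vCPU)
24 vCPU → host 4 (remaining 40 vCPU)
22 vCPU → host 4 (remaining 18 vCPU)
22 vCPU → host 5 (remaining 42 vCPU)
21 vCPU → host 5 (remaining 21 vCPU)
Final hosts: [27,26] [25,25] [25,24] [24,22] [22,21].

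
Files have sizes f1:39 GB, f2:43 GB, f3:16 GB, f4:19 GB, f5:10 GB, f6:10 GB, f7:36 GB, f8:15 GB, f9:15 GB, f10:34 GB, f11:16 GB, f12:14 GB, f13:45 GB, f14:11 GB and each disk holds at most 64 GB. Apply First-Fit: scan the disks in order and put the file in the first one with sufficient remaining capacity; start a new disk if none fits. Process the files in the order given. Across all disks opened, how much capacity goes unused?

61

f1 (39 GB) → disk 1 (remaining 25 GB)
f2 (43 GB) → disk 2 (remaining 21 GB)
f3 (16 GB) → disk 1 (remaining 9 GB)
f4 (19 GB) → disk 2 (remaining 2 GB)
f5 (10 GB) → disk 3 (remaining 54 GB)
f6 (10 GB) → disk 3 (remaining 44 GB)
f7 (36 GB) → disk 3 (remaining 8 GB)
f8 (15 GB) → disk 4 (remaining 49 GB)
f9 (15 GB) → disk 4 (remaining 34 GB)
f10 (34 GB) → disk 4 (remaining 0 GB)
f11 (16 GB) → disk 5 (remaining 48 GB)
f12 (14 GB) → disk 5 (remaining 34 GB)
f13 (45 GB) → disk 6 (remaining 19 GB)
f14 (11 GB) → disk 5 (remaining 23 GB)
6 disks × 64 GB = 384 GB; used 323 GB; unused 61 GB.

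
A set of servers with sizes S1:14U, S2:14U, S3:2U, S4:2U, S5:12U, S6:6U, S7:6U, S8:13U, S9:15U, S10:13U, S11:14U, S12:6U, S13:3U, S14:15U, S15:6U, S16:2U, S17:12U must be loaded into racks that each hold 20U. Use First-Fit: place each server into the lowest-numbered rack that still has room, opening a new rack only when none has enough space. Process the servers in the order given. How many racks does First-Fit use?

9

S1 (14U) → rack 1 (remaining 6U)
S2 (14U) → rack 2 (remaining 6U)
S3 (2U) → rack 1 (remaining 4U)
S4 (2U) → rack 1 (remaining 2U)
S5 (12U) → rack 3 (remaining 8U)
S6 (6U) → rack 2 (remaining 0U)
S7 (6U) → rack 3 (remaining 2U)
S8 (13U) → rack 4 (remaining 7U)
S9 (15U) → rack 5 (remaining 5U)
S10 (13U) → rack 6 (remaining 7U)
S11 (14U) → rack 7 (remaining 6U)
S12 (6U) → rack 4 (remaining 1U)
S13 (3U) → rack 5 (remaining 2U)
S14 (15U) → rack 8 (remaining 5U)
S15 (6U) → rack 6 (remaining 1U)
S16 (2U) → rack 1 (remaining 0U)
S17 (12U) → rack 9 (remaining 8U)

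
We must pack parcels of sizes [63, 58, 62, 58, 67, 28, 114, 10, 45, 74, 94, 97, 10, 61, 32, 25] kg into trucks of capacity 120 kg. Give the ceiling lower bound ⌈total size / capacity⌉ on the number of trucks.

Total size = 63 + 58 + 62 + 58 + 67 + 28 + 114 + 10 + 45 + 74 + 94 + 97 + 10 + 61 + 32 + 25 = 898 kg.
⌈898 / 120⌉ = 8.

8 trucks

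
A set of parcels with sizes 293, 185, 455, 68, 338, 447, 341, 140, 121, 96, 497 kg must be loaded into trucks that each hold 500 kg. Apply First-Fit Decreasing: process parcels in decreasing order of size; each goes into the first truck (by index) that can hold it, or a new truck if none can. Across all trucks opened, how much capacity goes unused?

Sorted descending: 497, 455, 447, 341, 338, 293, 185, 140, 121, 96, 68.
truck 1: place 497 kg, 3 kg left
truck 2: place 455 kg, 45 kg left
truck 3: place 447 kg, 53 kg left
truck 4: place 341 kg, 159 kg left
truck 5: place 338 kg, 162 kg left
truck 6: place 293 kg, 207 kg left
truck 6: place 185 kg, 22 kg left
truck 4: place 140 kg, 19 kg left
truck 5: place 121 kg, 41 kg left
truck 7: place 96 kg, 404 kg left
truck 7: place 68 kg, 336 kg left
7 trucks × 500 kg = 3500 kg; used 2981 kg; unused 519 kg.

519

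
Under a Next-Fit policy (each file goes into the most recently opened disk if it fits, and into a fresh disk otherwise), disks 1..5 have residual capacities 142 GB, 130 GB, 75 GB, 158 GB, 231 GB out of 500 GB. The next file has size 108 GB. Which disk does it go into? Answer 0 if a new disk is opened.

5

Next-Fit only looks at disk 5, which has 231 GB free.
108 GB fits there.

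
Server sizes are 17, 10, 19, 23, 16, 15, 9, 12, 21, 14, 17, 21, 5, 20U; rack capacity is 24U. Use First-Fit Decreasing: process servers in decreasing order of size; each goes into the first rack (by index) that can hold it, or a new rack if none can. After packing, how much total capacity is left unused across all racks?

Sorted descending: 23, 21, 21, 20, 19, 17, 17, 16, 15, 14, 12, 10, 9, 5.
Put 23U in rack 1; 1U remain.
Put 21U in rack 2; 3U remain.
Put 21U in rack 3; 3U remain.
Put 20U in rack 4; 4U remain.
Put 19U in rack 5; 5U remain.
Put 17U in rack 6; 7U remain.
Put 17U in rack 7; 7U remain.
Put 16U in rack 8; 8U remain.
Put 15U in rack 9; 9U remain.
Put 14U in rack 10; 10U remain.
Put 12U in rack 11; 12U remain.
Put 10U in rack 10; 0U remain.
Put 9U in rack 9; 0U remain.
Put 5U in rack 5; 0U remain.
11 racks × 24U = 264U; used 219U; unused 45U.

45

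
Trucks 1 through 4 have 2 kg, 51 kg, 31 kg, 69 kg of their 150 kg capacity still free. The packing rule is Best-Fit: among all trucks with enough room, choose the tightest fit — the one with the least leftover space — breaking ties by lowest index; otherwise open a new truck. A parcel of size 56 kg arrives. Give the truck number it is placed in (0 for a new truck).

4

Trucks with room: truck 4 (69 kg).
Tightest fit is truck 4 with 69 kg free.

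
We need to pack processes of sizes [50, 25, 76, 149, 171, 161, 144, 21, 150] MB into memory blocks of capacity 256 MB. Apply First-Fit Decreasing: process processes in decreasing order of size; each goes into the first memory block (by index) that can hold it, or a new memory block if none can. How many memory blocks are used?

Sorted descending: 171, 161, 150, 149, 144, 76, 50, 25, 21.
Put 171 MB in memory block 1; 85 MB remain.
Put 161 MB in memory block 2; 95 MB remain.
Put 150 MB in memory block 3; 106 MB remain.
Put 149 MB in memory block 4; 107 MB remain.
Put 144 MB in memory block 5; 112 MB remain.
Put 76 MB in memory block 1; 9 MB remain.
Put 50 MB in memory block 2; 45 MB remain.
Put 25 MB in memory block 2; 20 MB remain.
Put 21 MB in memory block 3; 85 MB remain.
Final memory blocks: [171,76] [161,50,25] [150,21] [149] [144].

5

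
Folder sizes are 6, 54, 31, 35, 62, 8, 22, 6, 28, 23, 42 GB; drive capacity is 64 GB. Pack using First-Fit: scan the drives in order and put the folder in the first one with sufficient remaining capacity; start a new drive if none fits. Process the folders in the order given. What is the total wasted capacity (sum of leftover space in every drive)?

67

drive 1: place 6 GB, 58 GB left
drive 1: place 54 GB, 4 GB left
drive 2: place 31 GB, 33 GB left
drive 3: place 35 GB, 29 GB left
drive 4: place 62 GB, 2 GB left
drive 2: place 8 GB, 25 GB left
drive 2: place 22 GB, 3 GB left
drive 3: place 6 GB, 23 GB left
drive 5: place 28 GB, 36 GB left
drive 3: place 23 GB, 0 GB left
drive 6: place 42 GB, 22 GB left
6 drives × 64 GB = 384 GB; used 317 GB; unused 67 GB.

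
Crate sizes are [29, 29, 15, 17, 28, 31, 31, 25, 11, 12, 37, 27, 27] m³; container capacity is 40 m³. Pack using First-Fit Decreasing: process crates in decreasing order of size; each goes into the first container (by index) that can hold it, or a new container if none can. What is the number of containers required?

Sorted descending: 37, 31, 31, 29, 29, 28, 27, 27, 25, 17, 15, 12, 11.
container 1: place 37 m³, 3 m³ left
container 2: place 31 m³, 9 m³ left
container 3: place 31 m³, 9 m³ left
container 4: place 29 m³, 11 m³ left
container 5: place 29 m³, 11 m³ left
container 6: place 28 m³, 12 m³ left
container 7: place 27 m³, 13 m³ left
container 8: place 27 m³, 13 m³ left
container 9: place 25 m³, 15 m³ left
container 10: place 17 m³, 23 m³ left
container 9: place 15 m³, 0 m³ left
container 6: place 12 m³, 0 m³ left
container 4: place 11 m³, 0 m³ left

10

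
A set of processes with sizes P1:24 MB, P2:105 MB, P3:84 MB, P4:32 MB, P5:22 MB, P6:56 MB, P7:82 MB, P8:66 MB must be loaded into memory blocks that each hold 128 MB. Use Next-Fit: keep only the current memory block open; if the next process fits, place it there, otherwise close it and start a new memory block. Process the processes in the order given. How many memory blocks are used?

6

memory block 1: place P1 (24 MB), 104 MB left
memory block 2: place P2 (105 MB), 23 MB left
memory block 3: place P3 (84 MB), 44 MB left
memory block 3: place P4 (32 MB), 12 MB left
memory block 4: place P5 (22 MB), 106 MB left
memory block 4: place P6 (56 MB), 50 MB left
memory block 5: place P7 (82 MB), 46 MB left
memory block 6: place P8 (66 MB), 62 MB left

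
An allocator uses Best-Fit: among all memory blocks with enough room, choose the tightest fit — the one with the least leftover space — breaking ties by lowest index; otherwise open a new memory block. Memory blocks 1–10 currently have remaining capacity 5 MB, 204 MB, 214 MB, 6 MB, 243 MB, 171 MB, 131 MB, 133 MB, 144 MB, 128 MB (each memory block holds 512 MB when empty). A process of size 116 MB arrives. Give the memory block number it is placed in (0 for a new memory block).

10

Memory blocks with room: memory block 2 (204 MB), memory block 3 (214 MB), memory block 5 (243 MB), memory block 6 (171 MB), memory block 7 (131 MB), memory block 8 (133 MB), memory block 9 (144 MB), memory block 10 (128 MB).
Tightest fit is memory block 10 with 128 MB free.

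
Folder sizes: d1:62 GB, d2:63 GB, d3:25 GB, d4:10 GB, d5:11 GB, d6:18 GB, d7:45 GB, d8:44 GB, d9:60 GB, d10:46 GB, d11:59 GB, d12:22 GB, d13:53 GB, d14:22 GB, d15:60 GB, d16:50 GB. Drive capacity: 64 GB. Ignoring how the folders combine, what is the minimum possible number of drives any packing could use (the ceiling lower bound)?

11 drives

Total size = 62 + 63 + 25 + 10 + 11 + 18 + 45 + 44 + 60 + 46 + 59 + 22 + 53 + 22 + 60 + 50 = 650 GB.
⌈650 / 64⌉ = 11.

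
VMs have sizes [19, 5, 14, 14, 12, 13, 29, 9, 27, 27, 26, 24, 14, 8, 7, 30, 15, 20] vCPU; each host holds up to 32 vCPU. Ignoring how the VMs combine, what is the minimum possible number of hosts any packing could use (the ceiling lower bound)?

Total size = 19 + 5 + 14 + 14 + 12 + 13 + 29 + 9 + 27 + 27 + 26 + 24 + 14 + 8 + 7 + 30 + 15 + 20 = 313 vCPU.
⌈313 / 32⌉ = 10.

10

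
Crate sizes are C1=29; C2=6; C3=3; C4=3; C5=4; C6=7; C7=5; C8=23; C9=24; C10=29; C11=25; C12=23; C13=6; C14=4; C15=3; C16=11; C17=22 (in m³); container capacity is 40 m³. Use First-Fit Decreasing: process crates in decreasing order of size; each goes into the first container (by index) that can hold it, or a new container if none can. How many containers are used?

7 containers

Sorted descending: 29, 29, 25, 24, 23, 23, 22, 11, 7, 6, 6, 5, 4, 4, 3, 3, 3.
29 m³ → container 1 (remaining 11 m³)
29 m³ → container 2 (remaining 11 m³)
25 m³ → container 3 (remaining 15 m³)
24 m³ → container 4 (remaining 16 m³)
23 m³ → container 5 (remaining 17 m³)
23 m³ → container 6 (remaining 17 m³)
22 m³ → container 7 (remaining 18 m³)
11 m³ → container 1 (remaining 0 m³)
7 m³ → container 2 (remaining 4 m³)
6 m³ → container 3 (remaining 9 m³)
6 m³ → container 3 (remaining 3 m³)
5 m³ → container 4 (remaining 11 m³)
4 m³ → container 2 (remaining 0 m³)
4 m³ → container 4 (remaining 7 m³)
3 m³ → container 3 (remaining 0 m³)
3 m³ → container 4 (remaining 4 m³)
3 m³ → container 4 (remaining 1 m³)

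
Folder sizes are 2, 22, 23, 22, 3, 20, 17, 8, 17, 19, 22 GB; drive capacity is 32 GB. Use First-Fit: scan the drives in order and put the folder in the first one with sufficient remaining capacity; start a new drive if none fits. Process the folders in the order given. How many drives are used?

8 drives

Put 2 GB in drive 1; 30 GB remain.
Put 22 GB in drive 1; 8 GB remain.
Put 23 GB in drive 2; 9 GB remain.
Put 22 GB in drive 3; 10 GB remain.
Put 3 GB in drive 1; 5 GB remain.
Put 20 GB in drive 4; 12 GB remain.
Put 17 GB in drive 5; 15 GB remain.
Put 8 GB in drive 2; 1 GB remain.
Put 17 GB in drive 6; 15 GB remain.
Put 19 GB in drive 7; 13 GB remain.
Put 22 GB in drive 8; 10 GB remain.
Final drives: [2,22,3] [23,8] [22] [20] [17] [17] [19] [22].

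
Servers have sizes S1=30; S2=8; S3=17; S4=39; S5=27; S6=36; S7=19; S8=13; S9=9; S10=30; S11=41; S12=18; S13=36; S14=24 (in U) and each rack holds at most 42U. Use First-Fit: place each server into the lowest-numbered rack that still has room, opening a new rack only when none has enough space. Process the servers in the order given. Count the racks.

9 racks

rack 1: place S1 (30U), 12U left
rack 1: place S2 (8U), 4U left
rack 2: place S3 (17U), 25U left
rack 3: place S4 (39U), 3U left
rack 4: place S5 (27U), 15U left
rack 5: place S6 (36U), 6U left
rack 2: place S7 (19U), 6U left
rack 4: place S8 (13U), 2U left
rack 6: place S9 (9U), 33U left
rack 6: place S10 (30U), 3U left
rack 7: place S11 (41U), 1U left
rack 8: place S12 (18U), 24U left
rack 9: place S13 (36U), 6U left
rack 8: place S14 (24U), 0U left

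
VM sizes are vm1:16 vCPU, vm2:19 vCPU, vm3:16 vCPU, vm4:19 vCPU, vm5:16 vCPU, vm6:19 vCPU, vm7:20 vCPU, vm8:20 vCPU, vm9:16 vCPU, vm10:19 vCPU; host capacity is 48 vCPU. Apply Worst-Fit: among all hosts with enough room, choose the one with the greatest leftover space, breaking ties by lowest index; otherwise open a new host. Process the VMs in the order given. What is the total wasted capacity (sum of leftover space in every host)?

Put vm1 (16 vCPU) in host 1; 32 vCPU remain.
Put vm2 (19 vCPU) in host 1; 13 vCPU remain.
Put vm3 (16 vCPU) in host 2; 32 vCPU remain.
Put vm4 (19 vCPU) in host 2; 13 vCPU remain.
Put vm5 (16 vCPU) in host 3; 32 vCPU remain.
Put vm6 (19 vCPU) in host 3; 13 vCPU remain.
Put vm7 (20 vCPU) in host 4; 28 vCPU remain.
Put vm8 (20 vCPU) in host 4; 8 vCPU remain.
Put vm9 (16 vCPU) in host 5; 32 vCPU remain.
Put vm10 (19 vCPU) in host 5; 13 vCPU remain.
5 hosts × 48 vCPU = 240 vCPU; used 180 vCPU; unused 60 vCPU.

60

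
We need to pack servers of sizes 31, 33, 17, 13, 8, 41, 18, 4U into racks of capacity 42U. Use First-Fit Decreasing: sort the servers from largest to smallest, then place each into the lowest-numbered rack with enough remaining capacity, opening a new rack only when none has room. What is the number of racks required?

Sorted descending: 41, 33, 31, 18, 17, 13, 8, 4.
Put 41U in rack 1; 1U remain.
Put 33U in rack 2; 9U remain.
Put 31U in rack 3; 11U remain.
Put 18U in rack 4; 24U remain.
Put 17U in rack 4; 7U remain.
Put 13U in rack 5; 29U remain.
Put 8U in rack 2; 1U remain.
Put 4U in rack 3; 7U remain.
Final racks: [41] [33,8] [31,4] [18,17] [13].

5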